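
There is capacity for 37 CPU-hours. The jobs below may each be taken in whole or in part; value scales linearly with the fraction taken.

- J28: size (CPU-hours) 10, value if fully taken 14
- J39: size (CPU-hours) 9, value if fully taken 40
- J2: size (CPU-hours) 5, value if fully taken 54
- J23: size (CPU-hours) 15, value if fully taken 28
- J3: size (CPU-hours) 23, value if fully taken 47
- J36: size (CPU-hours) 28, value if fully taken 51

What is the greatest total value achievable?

Best value per unit of size first: J2 54/5≈10.8, J39 40/9≈4.44, J3 47/23≈2.04, J23 28/15≈1.87, J36 51/28≈1.82, J28 14/10≈1.4.
All 5 CPU-hours of J2 fit (value 54) — 32 remain.
J39: take in full, 9 CPU-hours for value 40 — 23 left.
J3: take in full, 23 CPU-hours for value 47 — 0 left.
Total value = 141.

141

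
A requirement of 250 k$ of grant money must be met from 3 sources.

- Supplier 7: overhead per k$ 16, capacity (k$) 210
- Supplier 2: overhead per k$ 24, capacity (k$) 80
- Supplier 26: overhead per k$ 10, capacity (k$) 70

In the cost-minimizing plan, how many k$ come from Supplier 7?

180

Cheapest first:
Supplier 26 at 10: take all 70 k$ → 180 still needed.
Supplier 7 at 16: take 180 of its 210 → requirement met.
Supplier 2: unused.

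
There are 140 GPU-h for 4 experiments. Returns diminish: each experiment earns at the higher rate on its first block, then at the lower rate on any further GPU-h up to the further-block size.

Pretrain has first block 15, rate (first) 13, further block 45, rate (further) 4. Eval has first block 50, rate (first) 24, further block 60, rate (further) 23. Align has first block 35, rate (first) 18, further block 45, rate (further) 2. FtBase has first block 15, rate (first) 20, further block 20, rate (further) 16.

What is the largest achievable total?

Order all 8 blocks by rate: Eval/tier1 24 > Eval/tier2 23 > FtBase/tier1 20 > Align/tier1 18 > FtBase/tier2 16 > Pretrain/tier1 13 > Pretrain/tier2 4 > Align/tier2 2.
Eval/tier1 (24): +50 — 90 left.
Eval tier2 at 23: fill all 60 — 30 left.
Fill FtBase tier1 block (15 at 20) — 15 left.
15 remain; put them into Align tier1 at 18.
Total = 24×50 + 23×60 + 20×15 + 18×15 = 3150.

3150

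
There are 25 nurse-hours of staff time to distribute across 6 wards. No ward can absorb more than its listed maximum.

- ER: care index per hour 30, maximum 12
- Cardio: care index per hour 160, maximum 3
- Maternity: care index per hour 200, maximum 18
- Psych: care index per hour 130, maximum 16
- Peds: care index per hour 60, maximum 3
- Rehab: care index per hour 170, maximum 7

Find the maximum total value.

4790

Highest care index per hour first: Maternity 200 > Rehab 170 > Cardio 160 > Psych 130 > Peds 60 > ER 30.
Maternity takes 18 to reach its cap of 18 → 7 left.
Rehab takes 7 to reach its cap of 7 → 0 left.
Total = 200×18 + 170×7 = 4790.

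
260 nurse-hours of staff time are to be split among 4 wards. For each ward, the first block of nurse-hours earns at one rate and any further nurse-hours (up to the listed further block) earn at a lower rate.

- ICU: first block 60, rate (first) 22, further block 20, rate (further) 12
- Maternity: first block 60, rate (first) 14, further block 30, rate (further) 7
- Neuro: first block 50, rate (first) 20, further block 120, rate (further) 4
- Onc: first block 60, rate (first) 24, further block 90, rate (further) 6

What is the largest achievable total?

4910

Order all 8 blocks by rate: Onc/tier1 24 > ICU/tier1 22 > Neuro/tier1 20 > Maternity/tier1 14 > ICU/tier2 12 > Maternity/tier2 7 > Onc/tier2 6 > Neuro/tier2 4.
Onc/tier1 (24): +60 → 200 left.
Fill ICU tier1 block (60 at 22) → 140 left.
Neuro tier1 at 20: fill all 50 → 90 left.
Fill Maternity tier1 block (60 at 14) → 30 left.
Fill ICU tier2 block (20 at 12) → 10 left.
10 remain; put them into Maternity tier2 at 7.
Total = 24×60 + 22×60 + 20×50 + 14×60 + 12×20 + 7×10 = 4910.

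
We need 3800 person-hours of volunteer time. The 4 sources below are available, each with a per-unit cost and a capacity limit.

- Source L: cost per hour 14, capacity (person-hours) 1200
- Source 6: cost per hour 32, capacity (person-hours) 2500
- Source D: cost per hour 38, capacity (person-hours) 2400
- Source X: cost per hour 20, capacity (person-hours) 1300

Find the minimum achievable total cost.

84400

Fill from the cheapest source first.
Take 1200 from Source L at 14 → need 2600 more.
Source X at 20: take all 1300 person-hours → 1300 still needed.
Source 6 (32): take the remaining 1300 → done.
Source D: unused.
Cost = 1200×14 + 1300×20 + 1300×32 = 84400.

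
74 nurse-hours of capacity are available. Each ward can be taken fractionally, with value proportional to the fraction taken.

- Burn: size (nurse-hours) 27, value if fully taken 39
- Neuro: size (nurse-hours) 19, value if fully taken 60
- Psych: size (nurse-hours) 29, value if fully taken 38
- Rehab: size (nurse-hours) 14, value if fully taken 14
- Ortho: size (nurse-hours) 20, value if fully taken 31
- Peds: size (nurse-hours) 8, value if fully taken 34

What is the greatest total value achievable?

164

Rank by value-to-size ratio: Peds 34/8≈4.25, Neuro 60/19≈3.16, Ortho 31/20≈1.55, Burn 39/27≈1.44, Psych 38/29≈1.31, Rehab 14/14≈1.
Peds: take in full, 8 nurse-hours for value 34 → 66 left.
Take all of Neuro (19 nurse-hours, value 60) → 47 nurse-hours left.
Take all of Ortho (20 nurse-hours, value 31) → 27 nurse-hours left.
Take all of Burn (27 nurse-hours, value 39) → 0 nurse-hours left.
Total value = 164.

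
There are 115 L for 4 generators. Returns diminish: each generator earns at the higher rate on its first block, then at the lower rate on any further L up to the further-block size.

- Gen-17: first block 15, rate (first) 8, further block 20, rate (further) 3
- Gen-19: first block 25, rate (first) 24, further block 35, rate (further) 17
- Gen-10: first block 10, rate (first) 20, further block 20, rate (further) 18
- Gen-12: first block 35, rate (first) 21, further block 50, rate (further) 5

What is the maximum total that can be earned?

Treat each block as its own option and order by rate: Gen-19/T1 24 > Gen-12/T1 21 > Gen-10/T1 20 > Gen-10/T2 18 > Gen-19/T2 17 > Gen-17/T1 8 > Gen-12/T2 5 > Gen-17/T2 3.
Gen-19/T1 (24): +25 ; 90 left.
Gen-12 T1 at 21: fill all 35 ; 55 left.
Gen-10 T1 at 20: fill all 10 ; 45 left.
Gen-10/T2 (18): +20 ; 25 left.
Gen-19/T2: +25 of 35 at 17; pool empty.
Total = 24×25 + 21×35 + 20×10 + 18×20 + 17×25 = 2320.

2320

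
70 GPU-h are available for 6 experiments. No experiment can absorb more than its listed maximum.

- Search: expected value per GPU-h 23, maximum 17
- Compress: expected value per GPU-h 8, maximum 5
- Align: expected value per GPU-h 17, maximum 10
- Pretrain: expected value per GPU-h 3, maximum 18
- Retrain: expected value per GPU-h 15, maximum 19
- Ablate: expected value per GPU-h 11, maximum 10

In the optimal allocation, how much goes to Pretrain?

9

Rank by expected value per GPU-h: Search 23 > Align 17 > Retrain 15 > Ablate 11 > Compress 8 > Pretrain 3.
Search takes 17 to reach its cap of 17 ; 53 left.
Align takes 10 to reach its cap of 10 ; 43 left.
Retrain takes 19 to reach its cap of 19 ; 24 left.
Give Ablate 10 to hit its cap of 10 ; 14 left.
Compress takes 5 to reach its cap of 5 ; 9 left.
Pretrain: +9 (room for 18) → 9. Pool exhausted.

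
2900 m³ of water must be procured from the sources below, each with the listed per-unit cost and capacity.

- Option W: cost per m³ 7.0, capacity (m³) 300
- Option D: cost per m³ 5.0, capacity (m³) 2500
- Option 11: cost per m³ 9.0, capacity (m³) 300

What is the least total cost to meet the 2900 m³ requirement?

15500

Cheapest first:
Option D (5.0): use full 2500 → 400 m³ to go.
Option W (7.0): use full 300 → 100 m³ to go.
Take 100 from Option 11 at 9.0 to finish.
Cost = 2500×5.0 + 300×7.0 + 100×9.0 = 15500.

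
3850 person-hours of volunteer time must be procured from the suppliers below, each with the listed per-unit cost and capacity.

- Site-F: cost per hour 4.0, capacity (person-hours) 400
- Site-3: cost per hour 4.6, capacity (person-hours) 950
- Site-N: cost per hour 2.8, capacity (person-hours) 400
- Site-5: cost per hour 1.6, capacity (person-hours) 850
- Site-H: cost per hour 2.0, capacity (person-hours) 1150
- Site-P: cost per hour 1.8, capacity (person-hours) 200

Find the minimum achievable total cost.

Cheapest first:
Site-5 (1.6): use full 850 ; 3000 person-hours to go.
Site-P (1.8): use full 200 ; 2800 person-hours to go.
Take 1150 from Site-H at 2.0 ; need 1650 more.
Site-N (2.8): use full 400 ; 1250 person-hours to go.
Site-F (4.0): use full 400 ; 850 person-hours to go.
Site-3 (4.6): take the remaining 850 ; done.
Cost = 850×1.6 + 200×1.8 + 1150×2.0 + 400×2.8 + 400×4.0 + 850×4.6 = 10650.

10650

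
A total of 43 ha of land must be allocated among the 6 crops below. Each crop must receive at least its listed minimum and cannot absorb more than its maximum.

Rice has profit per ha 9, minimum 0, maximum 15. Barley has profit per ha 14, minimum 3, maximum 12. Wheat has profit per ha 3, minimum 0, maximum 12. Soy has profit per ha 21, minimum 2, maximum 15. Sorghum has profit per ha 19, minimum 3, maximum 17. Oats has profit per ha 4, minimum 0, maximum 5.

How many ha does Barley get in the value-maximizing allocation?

Meeting every minimum uses 0+3+0+2+3+0 = 8 ha, leaving 35.
Order the crops by profit per ha: Soy 21 > Sorghum 19 > Barley 14 > Rice 9 > Oats 4 > Wheat 3.
Soy: +13 to 15 (cap) ; 22 left.
Give Sorghum 14 more to hit its cap of 17 ; 8 left.
Barley has room for 9 more but only 8 remain, so it gets 11.

11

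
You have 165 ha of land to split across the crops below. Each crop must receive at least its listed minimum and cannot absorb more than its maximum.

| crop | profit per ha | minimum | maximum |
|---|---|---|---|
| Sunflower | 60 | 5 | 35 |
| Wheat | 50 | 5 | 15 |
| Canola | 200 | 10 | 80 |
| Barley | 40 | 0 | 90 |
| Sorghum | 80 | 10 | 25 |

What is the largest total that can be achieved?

Meeting every minimum uses 5+5+10+0+10 = 30 ha, leaving 135.
Rank by profit per ha: Canola 200 > Sorghum 80 > Sunflower 60 > Wheat 50 > Barley 40.
Canola takes 70 more to reach its cap of 80 ; 65 left.
Give Sorghum 15 more to hit its cap of 25 ; 50 left.
Sunflower takes 30 more to reach its cap of 35 ; 20 left.
Wheat: +10 to 15 (cap) ; 10 left.
Barley: +10 (room for 90) → 10. Pool exhausted.
Total = 60×35 + 50×15 + 200×80 + 40×10 + 80×25 = 21250.

21250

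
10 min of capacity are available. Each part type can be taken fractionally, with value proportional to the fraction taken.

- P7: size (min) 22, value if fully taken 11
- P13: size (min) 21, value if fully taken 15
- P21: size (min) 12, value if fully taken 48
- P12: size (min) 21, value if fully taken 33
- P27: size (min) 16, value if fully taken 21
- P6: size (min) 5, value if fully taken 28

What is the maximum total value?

Best value per unit of size first: P6 28/5≈5.6, P21 48/12≈4, P12 33/21≈1.57, P27 21/16≈1.31, P13 15/21≈0.714, P7 11/22≈0.5.
Take all of P6 (5 min, value 28) → 5 min left.
5 min left: a 5/12 share of P21 gives 48×5/12 = 20.
Total value = 48.

48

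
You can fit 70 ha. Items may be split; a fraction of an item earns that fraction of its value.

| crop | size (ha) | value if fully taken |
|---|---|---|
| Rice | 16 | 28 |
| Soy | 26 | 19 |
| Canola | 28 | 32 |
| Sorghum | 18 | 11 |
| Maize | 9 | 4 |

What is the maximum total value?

Rank by value-to-size ratio: Rice 28/16≈1.75, Canola 32/28≈1.14, Soy 19/26≈0.731, Sorghum 11/18≈0.611, Maize 4/9≈0.444.
Take all of Rice (16 ha, value 28) → 54 ha left.
Canola: take in full, 28 ha for value 32 → 26 left.
All 26 ha of Soy fit (value 19) → 0 remain.
Total value = 79.

79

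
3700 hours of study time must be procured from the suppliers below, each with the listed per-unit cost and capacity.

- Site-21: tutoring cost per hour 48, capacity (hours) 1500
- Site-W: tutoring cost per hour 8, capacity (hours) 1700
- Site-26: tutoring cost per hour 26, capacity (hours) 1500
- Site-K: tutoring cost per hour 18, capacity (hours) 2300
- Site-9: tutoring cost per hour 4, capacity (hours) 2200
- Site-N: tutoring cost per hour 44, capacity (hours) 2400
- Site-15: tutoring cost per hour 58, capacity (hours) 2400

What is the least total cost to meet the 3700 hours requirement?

20800

Cheapest first:
Take 2200 from Site-9 at 4 ; need 1500 more.
Take 1500 from Site-W at 8 to finish.
Site-K, Site-26, Site-N, Site-21, Site-15: unused.
Cost = 2200×4 + 1500×8 = 20800.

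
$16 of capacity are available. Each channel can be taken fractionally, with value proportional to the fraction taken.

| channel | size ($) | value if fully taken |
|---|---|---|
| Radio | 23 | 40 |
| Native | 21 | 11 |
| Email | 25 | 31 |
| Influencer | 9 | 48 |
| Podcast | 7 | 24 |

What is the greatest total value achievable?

Rank by value-to-size ratio: Influencer 48/9≈5.33, Podcast 24/7≈3.43, Radio 40/23≈1.74, Email 31/25≈1.24, Native 11/21≈0.524.
Influencer: take in full, 9 $ for value 48 → 7 left.
Take all of Podcast (7 $, value 24) → 0 $ left.
Total value = 72.

72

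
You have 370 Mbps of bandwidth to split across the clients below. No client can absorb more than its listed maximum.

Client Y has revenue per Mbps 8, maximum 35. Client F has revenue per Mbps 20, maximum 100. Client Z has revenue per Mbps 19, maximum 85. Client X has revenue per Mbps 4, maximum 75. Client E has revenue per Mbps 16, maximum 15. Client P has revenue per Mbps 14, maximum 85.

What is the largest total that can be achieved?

Order the clients by revenue per Mbps: Client F 20 > Client Z 19 > Client E 16 > Client P 14 > Client Y 8 > Client X 4.
Client F: +100 to 100 (cap) ; 270 left.
Client Z takes 85 to reach its cap of 85 ; 185 left.
Client E: +15 to 15 (cap) ; 170 left.
Client P: +85 to 85 (cap) ; 85 left.
Client Y: +35 to 35 (cap) ; 50 left.
Only 50 left; Client X takes them to reach 50.
Total = 8×35 + 20×100 + 19×85 + 4×50 + 16×15 + 14×85 = 5525.

5525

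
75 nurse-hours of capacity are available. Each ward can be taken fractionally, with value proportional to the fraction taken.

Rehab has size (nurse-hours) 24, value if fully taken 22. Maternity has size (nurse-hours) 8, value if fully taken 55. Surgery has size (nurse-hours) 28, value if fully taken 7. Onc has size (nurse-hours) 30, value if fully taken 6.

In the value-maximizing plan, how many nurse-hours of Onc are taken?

Best value per unit of size first: Maternity 55/8≈6.88, Rehab 22/24≈0.917, Surgery 7/28≈0.25, Onc 6/30≈0.2.
Maternity: take in full, 8 nurse-hours for value 55 → 67 left.
Rehab: take in full, 24 nurse-hours for value 22 → 43 left.
Take all of Surgery (28 nurse-hours, value 7) → 15 nurse-hours left.
Only 15 nurse-hours remain; take 15/30 of Onc for value 6×15/30 = 3.

15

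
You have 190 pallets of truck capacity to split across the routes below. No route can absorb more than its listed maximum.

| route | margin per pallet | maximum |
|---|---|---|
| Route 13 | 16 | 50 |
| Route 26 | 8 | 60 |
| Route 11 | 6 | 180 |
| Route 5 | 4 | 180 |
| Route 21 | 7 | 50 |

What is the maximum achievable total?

Rank by margin per pallet: Route 13 16 > Route 26 8 > Route 21 7 > Route 11 6 > Route 5 4.
Route 13 takes 50 to reach its cap of 50 — 140 left.
Route 26 takes 60 to reach its cap of 60 — 80 left.
Route 21 takes 50 to reach its cap of 50 — 30 left.
Only 30 left; Route 11 takes them to reach 30.
Total = 16×50 + 8×60 + 6×30 + 7×50 = 1810.

1810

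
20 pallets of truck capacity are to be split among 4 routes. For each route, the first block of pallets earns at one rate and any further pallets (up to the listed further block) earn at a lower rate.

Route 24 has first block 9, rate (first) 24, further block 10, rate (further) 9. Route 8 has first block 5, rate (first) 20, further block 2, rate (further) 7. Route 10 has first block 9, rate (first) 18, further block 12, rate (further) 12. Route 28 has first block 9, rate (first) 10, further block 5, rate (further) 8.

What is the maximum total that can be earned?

Treat each block as its own option and order by rate: Route 24/first 24 > Route 8/first 20 > Route 10/first 18 > Route 10/second 12 > Route 28/first 10 > Route 24/second 9 > Route 28/second 8 > Route 8/second 7.
Route 24/first (24): +9 — 11 left.
Fill Route 8 first block (5 at 20) — 6 left.
Route 10/first: +6 of 9 at 18; pool empty.
Total = 24×9 + 20×5 + 18×6 = 424.

424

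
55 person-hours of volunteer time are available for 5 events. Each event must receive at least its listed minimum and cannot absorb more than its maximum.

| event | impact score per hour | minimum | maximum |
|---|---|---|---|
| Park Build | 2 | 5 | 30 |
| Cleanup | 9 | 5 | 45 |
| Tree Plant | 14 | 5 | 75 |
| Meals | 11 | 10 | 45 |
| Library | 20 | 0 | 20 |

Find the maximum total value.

775

Meeting every minimum uses 5+5+5+10+0 = 25 person-hours, leaving 30.
Highest impact score per hour first: Library 20 > Tree Plant 14 > Meals 11 > Cleanup 9 > Park Build 2.
Library takes 20 more to reach its cap of 20 → 10 left.
Tree Plant: +10 (room for 70) → 15. Pool exhausted.
Total = 2×5 + 9×5 + 14×15 + 11×10 + 20×20 = 775.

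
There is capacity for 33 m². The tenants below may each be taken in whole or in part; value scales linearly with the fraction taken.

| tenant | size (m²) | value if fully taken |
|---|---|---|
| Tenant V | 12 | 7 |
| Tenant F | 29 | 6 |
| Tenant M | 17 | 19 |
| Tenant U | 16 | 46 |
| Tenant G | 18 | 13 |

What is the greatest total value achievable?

Best value per unit of size first: Tenant U 46/16≈2.88, Tenant M 19/17≈1.12, Tenant G 13/18≈0.722, Tenant V 7/12≈0.583, Tenant F 6/29≈0.207.
Tenant U: take in full, 16 m² for value 46 — 17 left.
All 17 m² of Tenant M fit (value 19) — 0 remain.
Total value = 65.

65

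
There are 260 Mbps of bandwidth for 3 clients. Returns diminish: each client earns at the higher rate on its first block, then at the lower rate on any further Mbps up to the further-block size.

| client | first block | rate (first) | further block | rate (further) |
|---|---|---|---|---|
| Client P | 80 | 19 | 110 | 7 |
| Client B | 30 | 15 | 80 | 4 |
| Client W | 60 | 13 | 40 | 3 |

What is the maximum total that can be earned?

Rank every tier by rate: Client P/first 19 > Client B/first 15 > Client W/first 13 > Client P/second 7 > Client B/second 4 > Client W/second 3.
Client P/first (19): +80 — 180 left.
Fill Client B first block (30 at 15) — 150 left.
Client W/first (13): +60 — 90 left.
90 remain; put them into Client P second at 7.
Total = 19×80 + 15×30 + 13×60 + 7×90 = 3380.

3380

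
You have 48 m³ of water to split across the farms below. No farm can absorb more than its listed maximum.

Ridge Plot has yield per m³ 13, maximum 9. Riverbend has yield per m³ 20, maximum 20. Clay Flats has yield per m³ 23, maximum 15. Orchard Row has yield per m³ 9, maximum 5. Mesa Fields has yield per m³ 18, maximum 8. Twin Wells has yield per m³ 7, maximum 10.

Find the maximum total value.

Order the farms by yield per m³: Clay Flats 23 > Riverbend 20 > Mesa Fields 18 > Ridge Plot 13 > Orchard Row 9 > Twin Wells 7.
Clay Flats: +15 to 15 (cap) → 33 left.
Riverbend: +20 to 20 (cap) → 13 left.
Mesa Fields: +8 to 8 (cap) → 5 left.
Ridge Plot has room for 9 but only 5 remain, so it gets 5.
Total = 13×5 + 20×20 + 23×15 + 18×8 = 954.

954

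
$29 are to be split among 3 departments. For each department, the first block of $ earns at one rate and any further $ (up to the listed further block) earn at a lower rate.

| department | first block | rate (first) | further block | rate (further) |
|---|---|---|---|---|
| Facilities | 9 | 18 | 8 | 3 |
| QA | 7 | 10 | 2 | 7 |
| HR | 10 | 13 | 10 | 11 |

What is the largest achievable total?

Treat each block as its own option and order by rate: Facilities/tier1 18 > HR/tier1 13 > HR/tier2 11 > QA/tier1 10 > QA/tier2 7 > Facilities/tier2 3.
Fill Facilities tier1 block (9 at 18) → 20 left.
HR tier1 at 13: fill all 10 → 10 left.
Fill HR tier2 block (10 at 11) → 0 left.
Total = 18×9 + 13×10 + 11×10 = 402.

402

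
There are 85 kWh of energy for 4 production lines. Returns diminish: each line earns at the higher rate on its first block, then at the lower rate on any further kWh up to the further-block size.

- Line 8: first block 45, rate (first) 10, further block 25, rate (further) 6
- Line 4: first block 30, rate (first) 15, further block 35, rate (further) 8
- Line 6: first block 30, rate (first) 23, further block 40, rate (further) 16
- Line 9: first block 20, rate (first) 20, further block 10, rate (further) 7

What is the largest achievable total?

Rank every tier by rate: Line 6/first 23 > Line 9/first 20 > Line 6/second 16 > Line 4/first 15 > Line 8/first 10 > Line 4/second 8 > Line 9/second 7 > Line 8/second 6.
Fill Line 6 first block (30 at 23) ; 55 left.
Line 9/first (20): +20 ; 35 left.
Line 6 second at 16: only 35 left, fill 35.
Total = 23×30 + 20×20 + 16×35 = 1650.

1650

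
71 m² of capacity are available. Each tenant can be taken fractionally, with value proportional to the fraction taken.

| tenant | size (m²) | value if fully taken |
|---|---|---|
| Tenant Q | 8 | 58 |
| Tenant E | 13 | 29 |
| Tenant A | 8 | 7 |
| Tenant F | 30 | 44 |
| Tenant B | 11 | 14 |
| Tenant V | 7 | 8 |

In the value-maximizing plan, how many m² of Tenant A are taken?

2

Sort by value density: Tenant Q 58/8≈7.25, Tenant E 29/13≈2.23, Tenant F 44/30≈1.47, Tenant B 14/11≈1.27, Tenant V 8/7≈1.14, Tenant A 7/8≈0.875.
Take all of Tenant Q (8 m², value 58) ; 63 m² left.
Take all of Tenant E (13 m², value 29) ; 50 m² left.
Tenant F: take in full, 30 m² for value 44 ; 20 left.
All 11 m² of Tenant B fit (value 14) ; 9 remain.
Tenant V: take in full, 7 m² for value 8 ; 2 left.
Fill the last 2 m² with part of Tenant A: 2/8 of it earns 1.75.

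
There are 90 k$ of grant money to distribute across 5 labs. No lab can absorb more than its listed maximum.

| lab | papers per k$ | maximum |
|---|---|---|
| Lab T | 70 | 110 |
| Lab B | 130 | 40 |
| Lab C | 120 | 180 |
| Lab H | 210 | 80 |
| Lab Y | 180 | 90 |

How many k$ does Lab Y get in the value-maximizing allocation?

Highest papers per k$ first: Lab H 210 > Lab Y 180 > Lab B 130 > Lab C 120 > Lab T 70.
Give Lab H 80 to hit its cap of 80 → 10 left.
Lab Y: +10 (room for 90) → 10. Pool exhausted.

10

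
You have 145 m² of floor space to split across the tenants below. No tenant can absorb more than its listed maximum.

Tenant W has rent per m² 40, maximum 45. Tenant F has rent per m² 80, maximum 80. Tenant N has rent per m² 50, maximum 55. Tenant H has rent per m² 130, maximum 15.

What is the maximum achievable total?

Rank by rent per m²: Tenant H 130 > Tenant F 80 > Tenant N 50 > Tenant W 40.
Tenant H: +15 to 15 (cap) → 130 left.
Tenant F: +80 to 80 (cap) → 50 left.
Only 50 left; Tenant N takes them to reach 50.
Total = 80×80 + 50×50 + 130×15 = 10850.

10850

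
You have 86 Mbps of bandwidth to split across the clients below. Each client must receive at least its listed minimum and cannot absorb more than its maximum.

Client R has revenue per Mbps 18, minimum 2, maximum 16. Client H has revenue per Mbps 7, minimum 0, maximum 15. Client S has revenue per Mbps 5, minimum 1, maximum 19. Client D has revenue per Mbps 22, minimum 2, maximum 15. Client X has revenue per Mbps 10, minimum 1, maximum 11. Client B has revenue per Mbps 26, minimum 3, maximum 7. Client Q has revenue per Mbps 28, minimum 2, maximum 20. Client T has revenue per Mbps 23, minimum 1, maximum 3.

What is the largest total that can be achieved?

Meeting every minimum uses 2+0+1+2+1+3+2+1 = 12 Mbps, leaving 74.
Order the clients by revenue per Mbps: Client Q 28 > Client B 26 > Client T 23 > Client D 22 > Client R 18 > Client X 10 > Client H 7 > Client S 5.
Give Client Q 18 more to hit its cap of 20 ; 56 left.
Give Client B 4 more to hit its cap of 7 ; 52 left.
Give Client T 2 more to hit its cap of 3 ; 50 left.
Client D: +13 to 15 (cap) ; 37 left.
Give Client R 14 more to hit its cap of 16 ; 23 left.
Client X: +10 to 11 (cap) ; 13 left.
Client H: +13 (room for 15) → 13. Pool exhausted.
Total = 18×16 + 7×13 + 5×1 + 22×15 + 10×11 + 26×7 + 28×20 + 23×3 = 1635.

1635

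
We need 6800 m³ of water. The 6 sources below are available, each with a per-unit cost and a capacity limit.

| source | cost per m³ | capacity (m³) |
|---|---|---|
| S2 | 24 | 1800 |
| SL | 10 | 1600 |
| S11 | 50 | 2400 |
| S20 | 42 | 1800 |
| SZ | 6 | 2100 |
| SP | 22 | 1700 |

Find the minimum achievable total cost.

99600

Cheapest first:
Take 2100 from SZ at 6 ; need 4700 more.
SL at 10: take all 1600 m³ ; 3100 still needed.
SP at 22: take all 1700 m³ ; 1400 still needed.
S2 (24): take the remaining 1400 ; done.
S20, S11: unused.
Cost = 2100×6 + 1600×10 + 1700×22 + 1400×24 = 99600.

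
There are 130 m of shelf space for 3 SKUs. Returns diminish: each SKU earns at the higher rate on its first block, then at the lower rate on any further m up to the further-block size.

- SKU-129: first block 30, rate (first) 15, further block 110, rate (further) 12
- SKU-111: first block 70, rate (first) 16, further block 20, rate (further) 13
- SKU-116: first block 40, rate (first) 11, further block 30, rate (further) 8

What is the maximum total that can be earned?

1950

Treat each block as its own option and order by rate: SKU-111/T1 16 > SKU-129/T1 15 > SKU-111/T2 13 > SKU-129/T2 12 > SKU-116/T1 11 > SKU-116/T2 8.
SKU-111 T1 at 16: fill all 70 → 60 left.
Fill SKU-129 T1 block (30 at 15) → 30 left.
Fill SKU-111 T2 block (20 at 13) → 10 left.
10 remain; put them into SKU-129 T2 at 12.
Total = 16×70 + 15×30 + 13×20 + 12×10 = 1950.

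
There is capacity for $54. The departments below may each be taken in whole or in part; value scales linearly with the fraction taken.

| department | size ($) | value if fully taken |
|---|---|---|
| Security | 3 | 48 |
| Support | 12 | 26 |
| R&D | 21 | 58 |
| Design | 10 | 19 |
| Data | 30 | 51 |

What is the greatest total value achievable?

164.6

Rank by value-to-size ratio: Security 48/3≈16, R&D 58/21≈2.76, Support 26/12≈2.17, Design 19/10≈1.9, Data 51/30≈1.7.
All 3 $ of Security fit (value 48) — 51 remain.
All 21 $ of R&D fit (value 58) — 30 remain.
Support: take in full, 12 $ for value 26 — 18 left.
Design: take in full, 10 $ for value 19 — 8 left.
8 $ left: a 8/30 share of Data gives 51×8/30 = 13.6.
Total value = 164.6.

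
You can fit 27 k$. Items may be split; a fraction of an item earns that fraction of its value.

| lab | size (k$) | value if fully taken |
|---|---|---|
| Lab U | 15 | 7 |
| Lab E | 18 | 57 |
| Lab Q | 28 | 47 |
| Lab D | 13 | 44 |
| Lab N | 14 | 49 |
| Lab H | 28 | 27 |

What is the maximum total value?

93

Sort by value density: Lab N 49/14≈3.5, Lab D 44/13≈3.38, Lab E 57/18≈3.17, Lab Q 47/28≈1.68, Lab H 27/28≈0.964, Lab U 7/15≈0.467.
Take all of Lab N (14 k$, value 49) — 13 k$ left.
All 13 k$ of Lab D fit (value 44) — 0 remain.
Total value = 93.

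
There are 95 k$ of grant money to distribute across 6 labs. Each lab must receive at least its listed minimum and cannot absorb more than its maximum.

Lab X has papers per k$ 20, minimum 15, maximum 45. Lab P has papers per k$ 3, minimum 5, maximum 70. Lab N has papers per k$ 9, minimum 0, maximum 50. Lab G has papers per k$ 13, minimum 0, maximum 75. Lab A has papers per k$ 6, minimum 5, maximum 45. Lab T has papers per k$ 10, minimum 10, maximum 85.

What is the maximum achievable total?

1435

Meeting every minimum uses 15+5+0+0+5+10 = 35 k$, leaving 60.
Order the labs by papers per k$: Lab X 20 > Lab G 13 > Lab T 10 > Lab N 9 > Lab A 6 > Lab P 3.
Lab X takes 30 more to reach its cap of 45 → 30 left.
Lab G: +30 (room for 75) → 30. Pool exhausted.
Total = 20×45 + 3×5 + 13×30 + 6×5 + 10×10 = 1435.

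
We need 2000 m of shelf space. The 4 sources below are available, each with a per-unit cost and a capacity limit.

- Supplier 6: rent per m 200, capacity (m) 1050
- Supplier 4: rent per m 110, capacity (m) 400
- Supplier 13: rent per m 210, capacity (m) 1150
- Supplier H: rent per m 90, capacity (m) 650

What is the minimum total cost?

Cheapest first:
Supplier H at 90: take all 650 m ; 1350 still needed.
Supplier 4 (110): use full 400 ; 950 m to go.
Take 950 from Supplier 6 at 200 to finish.
Supplier 13: unused.
Cost = 650×90 + 400×110 + 950×200 = 292500.

292500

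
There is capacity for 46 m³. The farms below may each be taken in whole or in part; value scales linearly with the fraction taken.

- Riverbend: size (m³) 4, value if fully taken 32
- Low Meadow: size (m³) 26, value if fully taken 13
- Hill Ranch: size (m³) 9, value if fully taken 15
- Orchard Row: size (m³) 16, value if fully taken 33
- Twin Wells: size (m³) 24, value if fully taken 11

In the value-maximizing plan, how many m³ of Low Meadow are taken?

17

Sort by value density: Riverbend 32/4≈8, Orchard Row 33/16≈2.06, Hill Ranch 15/9≈1.67, Low Meadow 13/26≈0.5, Twin Wells 11/24≈0.458.
All 4 m³ of Riverbend fit (value 32) — 42 remain.
Orchard Row: take in full, 16 m³ for value 33 — 26 left.
Hill Ranch: take in full, 9 m³ for value 15 — 17 left.
Only 17 m³ remain; take 17/26 of Low Meadow for value 13×17/26 = 8.5.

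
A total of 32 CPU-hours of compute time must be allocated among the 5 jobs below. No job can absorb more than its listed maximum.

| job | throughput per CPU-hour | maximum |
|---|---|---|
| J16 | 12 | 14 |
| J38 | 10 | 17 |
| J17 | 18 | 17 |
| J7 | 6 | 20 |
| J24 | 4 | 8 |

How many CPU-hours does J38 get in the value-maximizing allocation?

1

Highest throughput per CPU-hour first: J17 18 > J16 12 > J38 10 > J7 6 > J24 4.
J17 takes 17 to reach its cap of 17 — 15 left.
Give J16 14 to hit its cap of 14 — 1 left.
J38: +1 (room for 17) → 1. Pool exhausted.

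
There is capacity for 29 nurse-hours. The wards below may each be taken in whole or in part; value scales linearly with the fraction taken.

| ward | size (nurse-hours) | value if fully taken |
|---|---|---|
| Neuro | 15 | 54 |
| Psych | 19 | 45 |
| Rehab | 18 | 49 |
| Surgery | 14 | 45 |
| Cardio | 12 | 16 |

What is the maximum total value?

Sort by value density: Neuro 54/15≈3.6, Surgery 45/14≈3.21, Rehab 49/18≈2.72, Psych 45/19≈2.37, Cardio 16/12≈1.33.
All 15 nurse-hours of Neuro fit (value 54) — 14 remain.
All 14 nurse-hours of Surgery fit (value 45) — 0 remain.
Total value = 99.

99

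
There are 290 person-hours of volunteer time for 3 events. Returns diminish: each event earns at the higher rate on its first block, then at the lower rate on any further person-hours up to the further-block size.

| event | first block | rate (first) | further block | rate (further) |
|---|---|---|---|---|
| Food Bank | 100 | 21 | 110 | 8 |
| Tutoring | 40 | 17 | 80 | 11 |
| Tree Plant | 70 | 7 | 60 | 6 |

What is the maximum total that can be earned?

4220

Order all 6 blocks by rate: Food Bank/T1 21 > Tutoring/T1 17 > Tutoring/T2 11 > Food Bank/T2 8 > Tree Plant/T1 7 > Tree Plant/T2 6.
Food Bank/T1 (21): +100 — 190 left.
Tutoring/T1 (17): +40 — 150 left.
Fill Tutoring T2 block (80 at 11) — 70 left.
70 remain; put them into Food Bank T2 at 8.
Total = 21×100 + 17×40 + 11×80 + 8×70 = 4220.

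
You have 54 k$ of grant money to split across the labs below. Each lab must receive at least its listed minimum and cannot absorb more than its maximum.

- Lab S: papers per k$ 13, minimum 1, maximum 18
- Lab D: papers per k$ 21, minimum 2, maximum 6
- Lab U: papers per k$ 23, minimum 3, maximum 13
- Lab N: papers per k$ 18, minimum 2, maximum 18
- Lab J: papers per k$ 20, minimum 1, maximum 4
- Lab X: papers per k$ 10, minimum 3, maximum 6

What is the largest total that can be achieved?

989

Meeting every minimum uses 1+2+3+2+1+3 = 12 k$, leaving 42.
Highest papers per k$ first: Lab U 23 > Lab D 21 > Lab J 20 > Lab N 18 > Lab S 13 > Lab X 10.
Lab U: +10 to 13 (cap) → 32 left.
Lab D takes 4 more to reach its cap of 6 → 28 left.
Lab J: +3 to 4 (cap) → 25 left.
Lab N takes 16 more to reach its cap of 18 → 9 left.
Only 9 left; Lab S takes them to reach 10.
Total = 13×10 + 21×6 + 23×13 + 18×18 + 20×4 + 10×3 = 989.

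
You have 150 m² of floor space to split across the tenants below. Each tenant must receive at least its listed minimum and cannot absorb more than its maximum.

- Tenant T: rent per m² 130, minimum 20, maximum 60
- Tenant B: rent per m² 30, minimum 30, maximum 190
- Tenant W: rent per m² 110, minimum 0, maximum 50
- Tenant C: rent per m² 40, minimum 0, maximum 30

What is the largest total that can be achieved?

Meeting every minimum uses 20+30+0+0 = 50 m², leaving 100.
Highest rent per m² first: Tenant T 130 > Tenant W 110 > Tenant C 40 > Tenant B 30.
Tenant T: +40 to 60 (cap) — 60 left.
Tenant W takes 50 more to reach its cap of 50 — 10 left.
Only 10 left; Tenant C takes them to reach 10.
Total = 130×60 + 30×30 + 110×50 + 40×10 = 14600.

14600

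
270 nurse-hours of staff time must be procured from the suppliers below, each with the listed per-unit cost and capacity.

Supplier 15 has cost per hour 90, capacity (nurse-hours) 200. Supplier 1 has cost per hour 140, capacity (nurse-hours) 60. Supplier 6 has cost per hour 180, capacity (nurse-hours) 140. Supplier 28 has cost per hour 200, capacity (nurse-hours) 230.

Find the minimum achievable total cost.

28200

Cheapest first:
Take 200 from Supplier 15 at 90 — need 70 more.
Take 60 from Supplier 1 at 140 — need 10 more.
Take 10 from Supplier 6 at 180 to finish.
Supplier 28: unused.
Cost = 200×90 + 60×140 + 10×180 = 28200.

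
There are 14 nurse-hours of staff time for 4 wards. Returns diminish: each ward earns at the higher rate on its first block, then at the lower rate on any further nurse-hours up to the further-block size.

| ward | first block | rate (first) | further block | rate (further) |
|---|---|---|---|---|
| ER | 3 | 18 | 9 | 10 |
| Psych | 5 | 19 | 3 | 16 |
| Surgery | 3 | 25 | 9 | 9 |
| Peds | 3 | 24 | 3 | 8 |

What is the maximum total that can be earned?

Treat each block as its own option and order by rate: Surgery/first 25 > Peds/first 24 > Psych/first 19 > ER/first 18 > Psych/second 16 > ER/second 10 > Surgery/second 9 > Peds/second 8.
Fill Surgery first block (3 at 25) → 11 left.
Peds/first (24): +3 → 8 left.
Fill Psych first block (5 at 19) → 3 left.
ER/first (18): +3 → 0 left.
Total = 25×3 + 24×3 + 19×5 + 18×3 = 296.

296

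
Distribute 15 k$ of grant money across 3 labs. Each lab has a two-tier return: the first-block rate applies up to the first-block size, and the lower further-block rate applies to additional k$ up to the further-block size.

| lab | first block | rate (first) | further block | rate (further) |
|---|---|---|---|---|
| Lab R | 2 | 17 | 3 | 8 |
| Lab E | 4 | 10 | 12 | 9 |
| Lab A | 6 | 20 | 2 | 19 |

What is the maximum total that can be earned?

241

Rank every tier by rate: Lab A/tier1 20 > Lab A/tier2 19 > Lab R/tier1 17 > Lab E/tier1 10 > Lab E/tier2 9 > Lab R/tier2 8.
Lab A/tier1 (20): +6 → 9 left.
Fill Lab A tier2 block (2 at 19) → 7 left.
Lab R/tier1 (17): +2 → 5 left.
Fill Lab E tier1 block (4 at 10) → 1 left.
Lab E/tier2: +1 of 12 at 9; pool empty.
Total = 20×6 + 19×2 + 17×2 + 10×4 + 9×1 = 241.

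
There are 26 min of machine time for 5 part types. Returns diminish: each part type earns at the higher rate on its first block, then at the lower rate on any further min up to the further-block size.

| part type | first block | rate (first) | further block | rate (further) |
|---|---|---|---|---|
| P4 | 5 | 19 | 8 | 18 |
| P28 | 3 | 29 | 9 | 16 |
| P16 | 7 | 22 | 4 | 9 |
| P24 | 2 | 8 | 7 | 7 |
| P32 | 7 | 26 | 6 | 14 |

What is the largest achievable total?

590

Order all 10 blocks by rate: P28/tier1 29 > P32/tier1 26 > P16/tier1 22 > P4/tier1 19 > P4/tier2 18 > P28/tier2 16 > P32/tier2 14 > P16/tier2 9 > P24/tier1 8 > P24/tier2 7.
Fill P28 tier1 block (3 at 29) ; 23 left.
Fill P32 tier1 block (7 at 26) ; 16 left.
Fill P16 tier1 block (7 at 22) ; 9 left.
P4/tier1 (19): +5 ; 4 left.
P4/tier2: +4 of 8 at 18; pool empty.
Total = 29×3 + 26×7 + 22×7 + 19×5 + 18×4 = 590.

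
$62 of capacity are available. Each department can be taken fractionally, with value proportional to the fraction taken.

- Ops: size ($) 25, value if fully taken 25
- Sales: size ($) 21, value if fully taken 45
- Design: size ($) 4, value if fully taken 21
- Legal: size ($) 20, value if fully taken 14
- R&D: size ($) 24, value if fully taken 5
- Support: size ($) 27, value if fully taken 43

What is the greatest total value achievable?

119

Rank by value-to-size ratio: Design 21/4≈5.25, Sales 45/21≈2.14, Support 43/27≈1.59, Ops 25/25≈1, Legal 14/20≈0.7, R&D 5/24≈0.208.
All 4 $ of Design fit (value 21) → 58 remain.
All 21 $ of Sales fit (value 45) → 37 remain.
Take all of Support (27 $, value 43) → 10 $ left.
10 $ left: a 10/25 share of Ops gives 25×10/25 = 10.
Total value = 119.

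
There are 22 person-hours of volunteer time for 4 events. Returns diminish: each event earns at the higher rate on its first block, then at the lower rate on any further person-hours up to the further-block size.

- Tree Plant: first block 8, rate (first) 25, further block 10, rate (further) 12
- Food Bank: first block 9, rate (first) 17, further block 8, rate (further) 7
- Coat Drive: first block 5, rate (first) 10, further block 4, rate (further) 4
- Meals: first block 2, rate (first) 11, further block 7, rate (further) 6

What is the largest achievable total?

Rank every tier by rate: Tree Plant/T1 25 > Food Bank/T1 17 > Tree Plant/T2 12 > Meals/T1 11 > Coat Drive/T1 10 > Food Bank/T2 7 > Meals/T2 6 > Coat Drive/T2 4.
Tree Plant T1 at 25: fill all 8 — 14 left.
Food Bank/T1 (17): +9 — 5 left.
Tree Plant T2 at 12: only 5 left, fill 5.
Total = 25×8 + 17×9 + 12×5 = 413.

413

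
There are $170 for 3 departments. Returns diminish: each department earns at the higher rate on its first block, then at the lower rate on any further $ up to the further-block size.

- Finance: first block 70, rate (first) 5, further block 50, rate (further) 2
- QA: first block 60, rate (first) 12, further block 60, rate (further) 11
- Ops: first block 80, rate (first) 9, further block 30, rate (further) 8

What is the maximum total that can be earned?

Rank every tier by rate: QA/tier1 12 > QA/tier2 11 > Ops/tier1 9 > Ops/tier2 8 > Finance/tier1 5 > Finance/tier2 2.
Fill QA tier1 block (60 at 12) → 110 left.
Fill QA tier2 block (60 at 11) → 50 left.
50 remain; put them into Ops tier1 at 9.
Total = 12×60 + 11×60 + 9×50 = 1830.

1830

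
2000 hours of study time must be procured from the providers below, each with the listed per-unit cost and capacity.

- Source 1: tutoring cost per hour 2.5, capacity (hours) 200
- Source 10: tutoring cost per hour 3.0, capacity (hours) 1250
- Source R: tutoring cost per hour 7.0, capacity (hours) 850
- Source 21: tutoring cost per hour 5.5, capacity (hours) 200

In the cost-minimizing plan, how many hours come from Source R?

350

Fill from the cheapest provider first.
Take 200 from Source 1 at 2.5 — need 1800 more.
Source 10 at 3.0: take all 1250 hours — 550 still needed.
Source 21 (5.5): use full 200 — 350 hours to go.
Source R (7.0): take the remaining 350 — done.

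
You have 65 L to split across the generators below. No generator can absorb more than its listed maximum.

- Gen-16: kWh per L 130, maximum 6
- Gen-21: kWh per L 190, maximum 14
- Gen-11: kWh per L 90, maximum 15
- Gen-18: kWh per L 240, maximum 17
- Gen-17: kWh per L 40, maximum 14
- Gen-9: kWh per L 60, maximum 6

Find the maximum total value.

9510

Highest kWh per L first: Gen-18 240 > Gen-21 190 > Gen-16 130 > Gen-11 90 > Gen-9 60 > Gen-17 40.
Gen-18: +17 to 17 (cap) → 48 left.
Give Gen-21 14 to hit its cap of 14 → 34 left.
Gen-16 takes 6 to reach its cap of 6 → 28 left.
Gen-11 takes 15 to reach its cap of 15 → 13 left.
Give Gen-9 6 to hit its cap of 6 → 7 left.
Only 7 left; Gen-17 takes them to reach 7.
Total = 130×6 + 190×14 + 90×15 + 240×17 + 40×7 + 60×6 = 9510.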